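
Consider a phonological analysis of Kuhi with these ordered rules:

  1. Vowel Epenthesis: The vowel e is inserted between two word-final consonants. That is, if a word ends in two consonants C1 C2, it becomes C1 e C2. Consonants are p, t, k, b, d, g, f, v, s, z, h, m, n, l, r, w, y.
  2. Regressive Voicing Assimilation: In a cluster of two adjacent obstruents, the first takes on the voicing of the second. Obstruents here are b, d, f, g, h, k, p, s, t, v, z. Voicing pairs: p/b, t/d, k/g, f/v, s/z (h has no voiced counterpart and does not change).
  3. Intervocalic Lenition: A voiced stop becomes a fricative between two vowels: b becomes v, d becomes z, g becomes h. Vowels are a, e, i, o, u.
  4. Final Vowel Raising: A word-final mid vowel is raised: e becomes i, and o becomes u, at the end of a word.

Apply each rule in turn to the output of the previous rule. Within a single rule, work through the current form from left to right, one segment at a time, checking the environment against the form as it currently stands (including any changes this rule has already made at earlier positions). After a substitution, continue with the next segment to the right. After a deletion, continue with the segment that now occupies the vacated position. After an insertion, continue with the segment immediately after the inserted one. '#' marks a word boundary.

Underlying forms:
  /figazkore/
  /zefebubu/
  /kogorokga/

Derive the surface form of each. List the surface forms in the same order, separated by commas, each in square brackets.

[fihaskori], [zefevuvu], [kohorogga]

/figazkore/:
  1 Vowel Epenthesis: no change — [figazkore]
  2 Regressive Voicing Assimilation: [figazkore] → [figaskore]
  3 Intervocalic Lenition: [figaskore] → [fihaskore]
  4 Final Vowel Raising: [fihaskore] → [fihaskori]
/zefebubu/:
  1 Vowel Epenthesis: no change — [zefebubu]
  2 Regressive Voicing Assimilation: no change — [zefebubu]
  3 Intervocalic Lenition: [zefebubu] → [zefevuvu]
  4 Final Vowel Raising: no change — [zefevuvu]
/kogorokga/:
  1 Vowel Epenthesis: no change — [kogorokga]
  2 Regressive Voicing Assimilation: [kogorokga] → [kogorogga]
  3 Intervocalic Lenition: [kogorogga] → [kohorogga]
  4 Final Vowel Raising: no change — [kohorogga]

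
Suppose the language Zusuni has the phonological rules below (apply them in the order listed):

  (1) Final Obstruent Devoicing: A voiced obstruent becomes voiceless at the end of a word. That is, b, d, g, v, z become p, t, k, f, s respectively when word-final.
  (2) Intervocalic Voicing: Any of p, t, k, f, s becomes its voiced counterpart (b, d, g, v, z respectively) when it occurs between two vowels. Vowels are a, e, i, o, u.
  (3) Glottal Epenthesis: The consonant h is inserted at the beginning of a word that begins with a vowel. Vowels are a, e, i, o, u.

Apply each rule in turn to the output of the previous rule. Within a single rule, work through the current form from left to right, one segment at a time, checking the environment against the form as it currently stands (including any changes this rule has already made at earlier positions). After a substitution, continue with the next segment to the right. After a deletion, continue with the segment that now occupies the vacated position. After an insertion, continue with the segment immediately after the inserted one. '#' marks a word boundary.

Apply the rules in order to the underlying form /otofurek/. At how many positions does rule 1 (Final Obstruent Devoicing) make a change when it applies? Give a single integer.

(1) Final Obstruent Devoicing: no change — [otofurek]
(2) Intervocalic Voicing: [otofurek] → [odovurek]
(3) Glottal Epenthesis: [odovurek] → [hodovurek]
Rule 1 changed 0 position(s).

0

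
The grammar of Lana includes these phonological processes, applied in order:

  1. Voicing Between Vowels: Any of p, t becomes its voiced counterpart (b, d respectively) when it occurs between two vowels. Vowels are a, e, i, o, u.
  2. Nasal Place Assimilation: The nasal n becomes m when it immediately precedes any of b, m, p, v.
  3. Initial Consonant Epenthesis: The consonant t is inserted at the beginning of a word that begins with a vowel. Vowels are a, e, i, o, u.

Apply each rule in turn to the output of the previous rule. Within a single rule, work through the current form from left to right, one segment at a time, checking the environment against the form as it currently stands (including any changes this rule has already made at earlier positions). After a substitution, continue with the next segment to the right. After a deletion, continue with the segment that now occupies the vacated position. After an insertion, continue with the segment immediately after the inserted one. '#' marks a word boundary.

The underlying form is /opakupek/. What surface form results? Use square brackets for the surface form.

1 Voicing Between Vowels: [opakupek] → [obakubek]
2 Nasal Place Assimilation: no change — [obakubek]
3 Initial Consonant Epenthesis: [obakubek] → [tobakubek]

[tobakubek]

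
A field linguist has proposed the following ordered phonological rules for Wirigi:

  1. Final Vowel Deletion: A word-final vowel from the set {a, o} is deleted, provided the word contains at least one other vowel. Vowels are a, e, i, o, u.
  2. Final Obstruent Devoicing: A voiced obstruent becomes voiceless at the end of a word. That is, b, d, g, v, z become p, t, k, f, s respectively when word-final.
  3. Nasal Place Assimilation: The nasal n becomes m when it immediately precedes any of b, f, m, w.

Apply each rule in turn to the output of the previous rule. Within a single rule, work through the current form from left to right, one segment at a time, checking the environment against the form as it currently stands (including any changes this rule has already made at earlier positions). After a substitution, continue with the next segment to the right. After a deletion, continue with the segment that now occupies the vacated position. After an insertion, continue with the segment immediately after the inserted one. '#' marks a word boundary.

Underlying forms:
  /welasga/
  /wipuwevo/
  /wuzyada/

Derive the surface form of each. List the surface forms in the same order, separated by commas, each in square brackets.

[welask], [wipuwef], [wuzyat]

/welasga/:
  1 Final Vowel Deletion: [welasga] → [welasg]
  2 Final Obstruent Devoicing: [welasg] → [welask]
  3 Nasal Place Assimilation: no change — [welask]
/wipuwevo/:
  1 Final Vowel Deletion: [wipuwevo] → [wipuwev]
  2 Final Obstruent Devoicing: [wipuwev] → [wipuwef]
  3 Nasal Place Assimilation: no change — [wipuwef]
/wuzyada/:
  1 Final Vowel Deletion: [wuzyada] → [wuzyad]
  2 Final Obstruent Devoicing: [wuzyad] → [wuzyat]
  3 Nasal Place Assimilation: no change — [wuzyat]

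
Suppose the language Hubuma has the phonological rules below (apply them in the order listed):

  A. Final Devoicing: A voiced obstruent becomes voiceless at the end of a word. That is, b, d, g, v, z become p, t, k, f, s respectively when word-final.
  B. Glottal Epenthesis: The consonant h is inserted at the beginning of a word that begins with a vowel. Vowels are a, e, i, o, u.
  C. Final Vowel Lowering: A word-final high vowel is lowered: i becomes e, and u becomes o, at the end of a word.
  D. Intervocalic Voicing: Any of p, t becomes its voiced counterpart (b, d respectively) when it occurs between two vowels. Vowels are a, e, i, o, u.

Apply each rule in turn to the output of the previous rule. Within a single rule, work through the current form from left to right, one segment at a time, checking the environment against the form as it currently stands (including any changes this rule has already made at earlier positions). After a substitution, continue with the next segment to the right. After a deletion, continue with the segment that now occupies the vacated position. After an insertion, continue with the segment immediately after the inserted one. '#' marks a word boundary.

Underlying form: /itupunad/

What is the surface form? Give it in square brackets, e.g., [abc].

A Final Devoicing: [itupunad] → [itupunat]
B Glottal Epenthesis: [itupunat] → [hitupunat]
C Final Vowel Lowering: no change — [hitupunat]
D Intervocalic Voicing: [hitupunat] → [hidubunat]

[hidubunat]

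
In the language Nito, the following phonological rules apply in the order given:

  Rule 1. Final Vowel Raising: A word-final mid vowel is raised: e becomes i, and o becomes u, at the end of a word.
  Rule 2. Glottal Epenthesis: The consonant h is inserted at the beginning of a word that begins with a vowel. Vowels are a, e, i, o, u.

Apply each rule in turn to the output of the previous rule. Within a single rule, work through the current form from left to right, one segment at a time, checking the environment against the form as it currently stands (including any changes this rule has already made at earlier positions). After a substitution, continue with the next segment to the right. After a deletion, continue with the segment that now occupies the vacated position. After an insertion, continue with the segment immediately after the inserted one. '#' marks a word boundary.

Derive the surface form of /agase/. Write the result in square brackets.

Rule 1 Final Vowel Raising: [agase] → [agasi]
Rule 2 Glottal Epenthesis: [agasi] → [hagasi]

[hagasi]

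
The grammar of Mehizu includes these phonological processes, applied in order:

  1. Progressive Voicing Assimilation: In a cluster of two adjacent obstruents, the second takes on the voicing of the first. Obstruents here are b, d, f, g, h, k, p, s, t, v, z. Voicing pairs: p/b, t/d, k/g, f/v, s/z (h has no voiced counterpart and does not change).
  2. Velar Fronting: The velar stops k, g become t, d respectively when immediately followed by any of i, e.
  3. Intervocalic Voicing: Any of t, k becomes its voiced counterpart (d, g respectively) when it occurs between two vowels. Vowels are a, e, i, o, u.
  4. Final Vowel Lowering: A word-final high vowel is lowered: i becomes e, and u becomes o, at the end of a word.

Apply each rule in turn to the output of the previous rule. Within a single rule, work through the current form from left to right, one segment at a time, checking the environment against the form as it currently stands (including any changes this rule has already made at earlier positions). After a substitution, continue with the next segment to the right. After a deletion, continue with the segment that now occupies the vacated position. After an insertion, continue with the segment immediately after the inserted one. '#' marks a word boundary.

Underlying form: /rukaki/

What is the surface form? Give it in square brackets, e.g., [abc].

[rugade]

1 Progressive Voicing Assimilation: no change — [rukaki]
2 Velar Fronting: [rukaki] → [rukati]
3 Intervocalic Voicing: [rukati] → [rugadi]
4 Final Vowel Lowering: [rugadi] → [rugade]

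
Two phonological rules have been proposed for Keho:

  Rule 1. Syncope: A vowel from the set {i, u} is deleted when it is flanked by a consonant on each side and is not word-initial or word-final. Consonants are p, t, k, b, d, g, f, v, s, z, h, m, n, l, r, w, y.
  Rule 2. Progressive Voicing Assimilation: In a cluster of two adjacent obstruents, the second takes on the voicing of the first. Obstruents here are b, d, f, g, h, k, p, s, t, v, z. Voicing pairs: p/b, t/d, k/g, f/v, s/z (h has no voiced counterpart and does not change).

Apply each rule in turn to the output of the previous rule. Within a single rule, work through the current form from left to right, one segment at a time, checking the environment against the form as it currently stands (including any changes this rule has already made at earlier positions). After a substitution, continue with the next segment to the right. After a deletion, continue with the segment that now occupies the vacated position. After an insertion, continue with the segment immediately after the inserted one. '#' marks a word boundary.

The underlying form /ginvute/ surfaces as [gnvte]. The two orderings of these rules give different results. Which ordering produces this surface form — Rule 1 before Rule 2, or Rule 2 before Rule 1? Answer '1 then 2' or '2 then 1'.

Order 1 then 2:
  1 Syncope: [ginvute] → [gnvte]
  2 Progressive Voicing Assimilation: [gnvte] → [gnvde]
  result: [gnvde]
Order 2 then 1:
  2 Progressive Voicing Assimilation: no change — [ginvute]
  1 Syncope: [ginvute] → [gnvte]
  result: [gnvte]

2 then 1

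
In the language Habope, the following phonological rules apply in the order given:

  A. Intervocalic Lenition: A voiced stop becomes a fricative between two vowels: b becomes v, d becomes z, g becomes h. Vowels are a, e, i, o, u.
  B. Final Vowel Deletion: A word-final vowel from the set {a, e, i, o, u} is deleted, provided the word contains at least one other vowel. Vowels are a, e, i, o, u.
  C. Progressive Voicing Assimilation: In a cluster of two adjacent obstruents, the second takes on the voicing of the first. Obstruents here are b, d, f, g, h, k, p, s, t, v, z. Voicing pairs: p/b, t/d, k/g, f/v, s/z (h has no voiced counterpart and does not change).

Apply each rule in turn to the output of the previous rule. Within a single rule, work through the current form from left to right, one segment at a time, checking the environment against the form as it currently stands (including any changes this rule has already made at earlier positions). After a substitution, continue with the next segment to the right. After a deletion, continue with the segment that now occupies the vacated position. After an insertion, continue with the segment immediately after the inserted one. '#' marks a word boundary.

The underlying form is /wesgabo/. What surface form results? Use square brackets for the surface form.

A Intervocalic Lenition: [wesgabo] → [wesgavo]
B Final Vowel Deletion: [wesgavo] → [wesgav]
C Progressive Voicing Assimilation: [wesgav] → [weskav]

[weskav]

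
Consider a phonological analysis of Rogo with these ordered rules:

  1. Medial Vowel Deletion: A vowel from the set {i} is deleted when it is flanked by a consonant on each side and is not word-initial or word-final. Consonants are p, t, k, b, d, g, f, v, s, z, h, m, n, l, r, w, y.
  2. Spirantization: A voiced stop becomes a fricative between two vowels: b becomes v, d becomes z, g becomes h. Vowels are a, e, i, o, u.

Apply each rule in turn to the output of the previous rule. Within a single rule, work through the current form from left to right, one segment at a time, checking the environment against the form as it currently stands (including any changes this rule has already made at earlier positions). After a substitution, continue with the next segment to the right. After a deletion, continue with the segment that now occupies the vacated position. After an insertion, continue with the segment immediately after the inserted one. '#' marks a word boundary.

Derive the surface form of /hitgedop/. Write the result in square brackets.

[htgezop]

1 Medial Vowel Deletion: [hitgedop] → [htgedop]
2 Spirantization: [htgedop] → [htgezop]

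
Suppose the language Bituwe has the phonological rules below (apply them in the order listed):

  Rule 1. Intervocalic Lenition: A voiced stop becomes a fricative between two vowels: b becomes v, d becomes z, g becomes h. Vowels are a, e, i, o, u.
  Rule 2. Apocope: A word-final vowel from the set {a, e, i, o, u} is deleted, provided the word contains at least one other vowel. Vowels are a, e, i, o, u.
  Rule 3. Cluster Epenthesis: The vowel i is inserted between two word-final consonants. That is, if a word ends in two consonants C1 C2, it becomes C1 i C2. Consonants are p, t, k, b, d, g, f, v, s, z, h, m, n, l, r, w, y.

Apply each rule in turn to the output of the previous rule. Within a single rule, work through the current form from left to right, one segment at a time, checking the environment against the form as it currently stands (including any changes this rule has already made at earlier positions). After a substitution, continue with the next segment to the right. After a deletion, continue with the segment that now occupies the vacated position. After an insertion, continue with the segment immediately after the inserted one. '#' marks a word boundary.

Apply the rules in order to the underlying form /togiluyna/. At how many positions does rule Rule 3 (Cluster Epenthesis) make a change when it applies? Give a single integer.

1

Rule 1 Intervocalic Lenition: [togiluyna] → [tohiluyna]
Rule 2 Apocope: [tohiluyna] → [tohiluyn]
Rule 3 Cluster Epenthesis: [tohiluyn] → [tohiluyin]
Rule Rule 3 changed 1 position(s).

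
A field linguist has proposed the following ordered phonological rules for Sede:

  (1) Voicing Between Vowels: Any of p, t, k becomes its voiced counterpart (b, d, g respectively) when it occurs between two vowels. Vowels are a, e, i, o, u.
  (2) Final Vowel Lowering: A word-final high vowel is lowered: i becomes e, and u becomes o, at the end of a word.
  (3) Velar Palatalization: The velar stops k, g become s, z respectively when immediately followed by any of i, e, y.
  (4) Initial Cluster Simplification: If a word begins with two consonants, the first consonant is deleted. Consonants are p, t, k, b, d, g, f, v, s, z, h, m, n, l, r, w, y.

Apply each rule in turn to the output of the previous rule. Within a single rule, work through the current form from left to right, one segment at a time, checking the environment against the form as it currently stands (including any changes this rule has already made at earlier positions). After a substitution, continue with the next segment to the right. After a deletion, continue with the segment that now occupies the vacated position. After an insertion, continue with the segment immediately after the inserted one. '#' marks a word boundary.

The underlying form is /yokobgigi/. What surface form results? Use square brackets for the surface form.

[yogobzize]

(1) Voicing Between Vowels: [yokobgigi] → [yogobgigi]
(2) Final Vowel Lowering: [yogobgigi] → [yogobgige]
(3) Velar Palatalization: [yogobgige] → [yogobzize]
(4) Initial Cluster Simplification: no change — [yogobzize]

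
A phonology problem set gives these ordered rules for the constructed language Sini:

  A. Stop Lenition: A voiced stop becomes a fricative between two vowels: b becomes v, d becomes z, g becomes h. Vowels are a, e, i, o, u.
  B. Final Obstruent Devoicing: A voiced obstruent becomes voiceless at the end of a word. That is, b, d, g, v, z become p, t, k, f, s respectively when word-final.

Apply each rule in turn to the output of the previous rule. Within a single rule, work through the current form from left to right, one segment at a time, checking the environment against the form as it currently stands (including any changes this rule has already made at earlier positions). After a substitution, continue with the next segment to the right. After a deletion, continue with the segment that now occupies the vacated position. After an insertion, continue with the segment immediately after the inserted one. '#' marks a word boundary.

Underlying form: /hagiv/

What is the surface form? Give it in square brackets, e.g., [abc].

[hahif]

A Stop Lenition: [hagiv] → [hahiv]
B Final Obstruent Devoicing: [hahiv] → [hahif]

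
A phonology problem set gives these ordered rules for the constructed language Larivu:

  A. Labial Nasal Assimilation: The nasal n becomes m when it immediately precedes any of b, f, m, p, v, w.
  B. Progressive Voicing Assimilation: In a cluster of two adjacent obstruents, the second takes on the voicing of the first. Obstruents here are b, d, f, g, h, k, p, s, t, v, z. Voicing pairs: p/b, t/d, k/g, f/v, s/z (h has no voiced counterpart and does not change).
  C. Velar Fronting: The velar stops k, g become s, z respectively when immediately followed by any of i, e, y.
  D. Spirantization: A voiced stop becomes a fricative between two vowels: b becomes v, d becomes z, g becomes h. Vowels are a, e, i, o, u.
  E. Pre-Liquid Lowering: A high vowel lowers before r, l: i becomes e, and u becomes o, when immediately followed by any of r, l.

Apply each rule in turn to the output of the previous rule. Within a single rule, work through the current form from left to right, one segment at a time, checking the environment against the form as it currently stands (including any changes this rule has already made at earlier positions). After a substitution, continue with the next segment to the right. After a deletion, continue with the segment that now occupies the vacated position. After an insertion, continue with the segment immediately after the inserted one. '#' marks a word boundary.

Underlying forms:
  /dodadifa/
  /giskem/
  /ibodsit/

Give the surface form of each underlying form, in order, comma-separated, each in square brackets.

[dozazifa], [zissem], [ivodzit]

/dodadifa/:
  A Labial Nasal Assimilation: no change — [dodadifa]
  B Progressive Voicing Assimilation: no change — [dodadifa]
  C Velar Fronting: no change — [dodadifa]
  D Spirantization: [dodadifa] → [dozazifa]
  E Pre-Liquid Lowering: no change — [dozazifa]
/giskem/:
  A Labial Nasal Assimilation: no change — [giskem]
  B Progressive Voicing Assimilation: no change — [giskem]
  C Velar Fronting: [giskem] → [zissem]
  D Spirantization: no change — [zissem]
  E Pre-Liquid Lowering: no change — [zissem]
/ibodsit/:
  A Labial Nasal Assimilation: no change — [ibodsit]
  B Progressive Voicing Assimilation: [ibodsit] → [ibodzit]
  C Velar Fronting: no change — [ibodzit]
  D Spirantization: [ibodzit] → [ivodzit]
  E Pre-Liquid Lowering: no change — [ivodzit]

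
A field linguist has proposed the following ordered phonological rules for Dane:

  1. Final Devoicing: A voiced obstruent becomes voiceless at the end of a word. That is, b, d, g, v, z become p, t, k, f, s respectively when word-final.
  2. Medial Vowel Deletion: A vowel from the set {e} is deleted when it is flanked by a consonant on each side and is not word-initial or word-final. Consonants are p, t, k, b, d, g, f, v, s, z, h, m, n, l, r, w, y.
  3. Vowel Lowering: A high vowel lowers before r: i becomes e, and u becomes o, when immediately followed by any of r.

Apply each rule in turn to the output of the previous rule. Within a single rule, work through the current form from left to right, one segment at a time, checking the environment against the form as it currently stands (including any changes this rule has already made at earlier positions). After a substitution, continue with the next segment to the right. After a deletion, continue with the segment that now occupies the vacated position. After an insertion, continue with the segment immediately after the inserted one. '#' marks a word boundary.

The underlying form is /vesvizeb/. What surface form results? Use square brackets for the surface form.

1 Final Devoicing: [vesvizeb] → [vesvizep]
2 Medial Vowel Deletion: [vesvizep] → [vsvizp]
3 Vowel Lowering: no change — [vsvizp]

[vsvizp]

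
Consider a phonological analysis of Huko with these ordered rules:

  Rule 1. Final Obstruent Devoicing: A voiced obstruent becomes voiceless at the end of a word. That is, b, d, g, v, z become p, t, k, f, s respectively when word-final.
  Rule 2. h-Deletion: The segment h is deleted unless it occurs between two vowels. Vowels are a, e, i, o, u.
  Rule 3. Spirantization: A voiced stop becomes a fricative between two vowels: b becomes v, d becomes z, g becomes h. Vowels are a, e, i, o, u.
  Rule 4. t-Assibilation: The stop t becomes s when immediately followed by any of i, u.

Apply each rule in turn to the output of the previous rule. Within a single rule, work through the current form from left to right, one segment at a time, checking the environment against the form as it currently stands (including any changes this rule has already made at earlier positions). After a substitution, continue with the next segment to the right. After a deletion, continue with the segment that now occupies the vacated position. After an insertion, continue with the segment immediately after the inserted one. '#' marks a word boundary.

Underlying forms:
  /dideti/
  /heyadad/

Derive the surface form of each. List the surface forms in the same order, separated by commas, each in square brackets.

/dideti/:
  Rule 1 Final Obstruent Devoicing: no change — [dideti]
  Rule 2 h-Deletion: no change — [dideti]
  Rule 3 Spirantization: [dideti] → [dizeti]
  Rule 4 t-Assibilation: [dizeti] → [dizesi]
/heyadad/:
  Rule 1 Final Obstruent Devoicing: [heyadad] → [heyadat]
  Rule 2 h-Deletion: [heyadat] → [eyadat]
  Rule 3 Spirantization: [eyadat] → [eyazat]
  Rule 4 t-Assibilation: no change — [eyazat]

[dizesi], [eyazat]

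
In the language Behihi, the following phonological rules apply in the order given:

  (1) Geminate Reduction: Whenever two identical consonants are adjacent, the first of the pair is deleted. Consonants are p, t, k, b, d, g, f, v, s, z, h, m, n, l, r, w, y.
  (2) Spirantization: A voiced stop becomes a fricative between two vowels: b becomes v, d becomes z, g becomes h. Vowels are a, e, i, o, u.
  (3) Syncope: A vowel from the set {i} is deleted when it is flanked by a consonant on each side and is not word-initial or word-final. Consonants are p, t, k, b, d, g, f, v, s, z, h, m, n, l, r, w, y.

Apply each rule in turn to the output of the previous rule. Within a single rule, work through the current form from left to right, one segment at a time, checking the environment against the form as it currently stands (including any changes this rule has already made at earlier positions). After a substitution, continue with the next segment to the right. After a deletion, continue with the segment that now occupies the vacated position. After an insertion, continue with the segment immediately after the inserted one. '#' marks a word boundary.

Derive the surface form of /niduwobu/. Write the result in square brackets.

[nzuwovu]

(1) Geminate Reduction: no change — [niduwobu]
(2) Spirantization: [niduwobu] → [nizuwovu]
(3) Syncope: [nizuwovu] → [nzuwovu]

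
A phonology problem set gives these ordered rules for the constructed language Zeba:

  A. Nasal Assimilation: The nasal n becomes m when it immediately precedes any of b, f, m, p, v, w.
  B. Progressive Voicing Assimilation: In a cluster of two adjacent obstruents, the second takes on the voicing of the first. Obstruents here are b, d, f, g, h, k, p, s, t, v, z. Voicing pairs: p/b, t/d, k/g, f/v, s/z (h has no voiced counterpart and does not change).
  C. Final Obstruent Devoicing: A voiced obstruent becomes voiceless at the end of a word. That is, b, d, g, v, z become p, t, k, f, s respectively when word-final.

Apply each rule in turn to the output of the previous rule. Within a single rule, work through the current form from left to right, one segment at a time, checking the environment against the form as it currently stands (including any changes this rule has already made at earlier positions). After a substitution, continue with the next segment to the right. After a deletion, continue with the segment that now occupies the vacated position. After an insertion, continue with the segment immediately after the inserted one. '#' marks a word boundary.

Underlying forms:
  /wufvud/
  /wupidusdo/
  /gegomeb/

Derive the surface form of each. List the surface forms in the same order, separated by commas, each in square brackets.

/wufvud/:
  A Nasal Assimilation: no change — [wufvud]
  B Progressive Voicing Assimilation: [wufvud] → [wuffud]
  C Final Obstruent Devoicing: [wuffud] → [wuffut]
/wupidusdo/:
  A Nasal Assimilation: no change — [wupidusdo]
  B Progressive Voicing Assimilation: [wupidusdo] → [wupidusto]
  C Final Obstruent Devoicing: no change — [wupidusto]
/gegomeb/:
  A Nasal Assimilation: no change — [gegomeb]
  B Progressive Voicing Assimilation: no change — [gegomeb]
  C Final Obstruent Devoicing: [gegomeb] → [gegomep]

[wuffut], [wupidusto], [gegomep]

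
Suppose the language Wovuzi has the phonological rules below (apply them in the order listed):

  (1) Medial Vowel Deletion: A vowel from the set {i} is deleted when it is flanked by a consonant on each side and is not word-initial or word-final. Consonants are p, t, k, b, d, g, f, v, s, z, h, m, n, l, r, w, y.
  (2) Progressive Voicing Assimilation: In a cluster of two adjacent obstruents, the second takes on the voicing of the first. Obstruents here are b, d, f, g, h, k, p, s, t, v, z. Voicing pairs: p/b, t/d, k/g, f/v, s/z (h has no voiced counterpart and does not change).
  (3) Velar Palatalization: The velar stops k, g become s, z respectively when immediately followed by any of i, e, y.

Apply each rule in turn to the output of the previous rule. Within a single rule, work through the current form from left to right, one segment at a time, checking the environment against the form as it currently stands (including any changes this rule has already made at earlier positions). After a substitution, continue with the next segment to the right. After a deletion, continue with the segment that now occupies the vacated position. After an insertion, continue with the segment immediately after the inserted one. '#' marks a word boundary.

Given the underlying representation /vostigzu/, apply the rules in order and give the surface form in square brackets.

(1) Medial Vowel Deletion: [vostigzu] → [vostgzu]
(2) Progressive Voicing Assimilation: [vostgzu] → [vostksu]
(3) Velar Palatalization: no change — [vostksu]

[vostksu]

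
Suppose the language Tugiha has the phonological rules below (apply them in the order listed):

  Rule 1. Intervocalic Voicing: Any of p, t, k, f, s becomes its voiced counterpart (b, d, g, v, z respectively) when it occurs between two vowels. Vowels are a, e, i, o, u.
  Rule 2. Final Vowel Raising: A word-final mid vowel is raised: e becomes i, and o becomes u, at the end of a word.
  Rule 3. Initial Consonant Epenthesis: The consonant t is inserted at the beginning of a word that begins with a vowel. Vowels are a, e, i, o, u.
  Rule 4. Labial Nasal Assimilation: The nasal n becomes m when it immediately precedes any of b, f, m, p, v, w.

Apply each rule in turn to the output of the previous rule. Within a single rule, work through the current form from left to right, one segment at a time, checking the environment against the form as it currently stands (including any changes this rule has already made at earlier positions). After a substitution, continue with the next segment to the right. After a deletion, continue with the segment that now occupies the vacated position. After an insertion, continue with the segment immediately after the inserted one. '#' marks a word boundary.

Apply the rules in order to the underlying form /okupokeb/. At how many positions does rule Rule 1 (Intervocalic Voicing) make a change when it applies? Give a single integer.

3

Rule 1 Intervocalic Voicing: [okupokeb] → [ogubogeb]
Rule 2 Final Vowel Raising: no change — [ogubogeb]
Rule 3 Initial Consonant Epenthesis: [ogubogeb] → [togubogeb]
Rule 4 Labial Nasal Assimilation: no change — [togubogeb]
Rule Rule 1 changed 3 position(s).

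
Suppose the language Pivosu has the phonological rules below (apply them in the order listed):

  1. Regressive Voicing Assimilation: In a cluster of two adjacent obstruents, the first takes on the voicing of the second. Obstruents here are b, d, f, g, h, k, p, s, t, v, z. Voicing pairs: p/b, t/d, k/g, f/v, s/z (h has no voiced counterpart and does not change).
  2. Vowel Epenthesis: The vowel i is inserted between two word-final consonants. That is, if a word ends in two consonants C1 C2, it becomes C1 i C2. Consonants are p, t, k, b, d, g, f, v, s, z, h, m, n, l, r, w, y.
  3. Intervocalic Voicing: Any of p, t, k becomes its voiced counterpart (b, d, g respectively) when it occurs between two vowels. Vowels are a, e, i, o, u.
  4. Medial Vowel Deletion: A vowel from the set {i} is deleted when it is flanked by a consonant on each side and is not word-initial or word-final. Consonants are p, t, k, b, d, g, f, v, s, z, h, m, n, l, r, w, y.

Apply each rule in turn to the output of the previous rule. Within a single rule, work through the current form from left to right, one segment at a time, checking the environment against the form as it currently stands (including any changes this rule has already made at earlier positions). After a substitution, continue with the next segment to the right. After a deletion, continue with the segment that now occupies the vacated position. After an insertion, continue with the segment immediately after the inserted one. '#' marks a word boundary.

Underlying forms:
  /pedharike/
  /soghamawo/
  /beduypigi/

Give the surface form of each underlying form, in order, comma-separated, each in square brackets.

/pedharike/:
  1 Regressive Voicing Assimilation: [pedharike] → [petharike]
  2 Vowel Epenthesis: no change — [petharike]
  3 Intervocalic Voicing: [petharike] → [petharige]
  4 Medial Vowel Deletion: [petharige] → [petharge]
/soghamawo/:
  1 Regressive Voicing Assimilation: [soghamawo] → [sokhamawo]
  2 Vowel Epenthesis: no change — [sokhamawo]
  3 Intervocalic Voicing: no change — [sokhamawo]
  4 Medial Vowel Deletion: no change — [sokhamawo]
/beduypigi/:
  1 Regressive Voicing Assimilation: no change — [beduypigi]
  2 Vowel Epenthesis: no change — [beduypigi]
  3 Intervocalic Voicing: no change — [beduypigi]
  4 Medial Vowel Deletion: [beduypigi] → [beduypgi]

[petharge], [sokhamawo], [beduypgi]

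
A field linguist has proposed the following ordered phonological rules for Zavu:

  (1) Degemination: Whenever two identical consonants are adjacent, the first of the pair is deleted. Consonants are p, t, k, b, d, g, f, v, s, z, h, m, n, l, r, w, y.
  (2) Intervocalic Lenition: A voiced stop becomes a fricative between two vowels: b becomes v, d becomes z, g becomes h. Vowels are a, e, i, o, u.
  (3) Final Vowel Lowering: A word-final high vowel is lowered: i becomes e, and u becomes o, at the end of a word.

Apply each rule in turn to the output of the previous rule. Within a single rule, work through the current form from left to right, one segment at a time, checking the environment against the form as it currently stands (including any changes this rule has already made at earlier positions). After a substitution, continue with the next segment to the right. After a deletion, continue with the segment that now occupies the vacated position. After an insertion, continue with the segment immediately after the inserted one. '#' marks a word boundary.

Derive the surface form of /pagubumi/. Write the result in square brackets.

(1) Degemination: no change — [pagubumi]
(2) Intervocalic Lenition: [pagubumi] → [pahuvumi]
(3) Final Vowel Lowering: [pahuvumi] → [pahuvume]

[pahuvume]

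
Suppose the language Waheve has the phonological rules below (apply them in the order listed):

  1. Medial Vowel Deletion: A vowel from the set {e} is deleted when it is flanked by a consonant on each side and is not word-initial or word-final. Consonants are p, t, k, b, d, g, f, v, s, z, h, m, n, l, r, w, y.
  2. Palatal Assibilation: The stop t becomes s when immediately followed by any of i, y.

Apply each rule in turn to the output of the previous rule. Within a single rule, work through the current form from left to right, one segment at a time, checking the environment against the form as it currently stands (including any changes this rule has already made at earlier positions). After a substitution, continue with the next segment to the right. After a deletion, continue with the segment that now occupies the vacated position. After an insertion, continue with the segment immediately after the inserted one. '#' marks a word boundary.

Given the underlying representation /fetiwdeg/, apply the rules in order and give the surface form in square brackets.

1 Medial Vowel Deletion: [fetiwdeg] → [ftiwdg]
2 Palatal Assibilation: [ftiwdg] → [fsiwdg]

[fsiwdg]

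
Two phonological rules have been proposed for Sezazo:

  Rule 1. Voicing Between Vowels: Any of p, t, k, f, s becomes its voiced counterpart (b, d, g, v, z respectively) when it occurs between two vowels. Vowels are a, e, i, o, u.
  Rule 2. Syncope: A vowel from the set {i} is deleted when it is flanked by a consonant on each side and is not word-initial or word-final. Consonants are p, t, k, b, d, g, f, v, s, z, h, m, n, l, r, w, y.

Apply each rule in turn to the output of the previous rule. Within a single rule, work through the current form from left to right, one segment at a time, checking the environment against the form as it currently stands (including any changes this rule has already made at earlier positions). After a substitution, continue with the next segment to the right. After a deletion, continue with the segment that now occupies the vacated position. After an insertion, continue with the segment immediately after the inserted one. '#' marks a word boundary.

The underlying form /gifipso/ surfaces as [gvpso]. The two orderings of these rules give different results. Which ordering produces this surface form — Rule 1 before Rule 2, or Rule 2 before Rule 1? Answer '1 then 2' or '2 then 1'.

1 then 2

Order 1 then 2:
  1 Voicing Between Vowels: [gifipso] → [givipso]
  2 Syncope: [givipso] → [gvpso]
  result: [gvpso]
Order 2 then 1:
  2 Syncope: [gifipso] → [gfpso]
  1 Voicing Between Vowels: no change — [gfpso]
  result: [gfpso]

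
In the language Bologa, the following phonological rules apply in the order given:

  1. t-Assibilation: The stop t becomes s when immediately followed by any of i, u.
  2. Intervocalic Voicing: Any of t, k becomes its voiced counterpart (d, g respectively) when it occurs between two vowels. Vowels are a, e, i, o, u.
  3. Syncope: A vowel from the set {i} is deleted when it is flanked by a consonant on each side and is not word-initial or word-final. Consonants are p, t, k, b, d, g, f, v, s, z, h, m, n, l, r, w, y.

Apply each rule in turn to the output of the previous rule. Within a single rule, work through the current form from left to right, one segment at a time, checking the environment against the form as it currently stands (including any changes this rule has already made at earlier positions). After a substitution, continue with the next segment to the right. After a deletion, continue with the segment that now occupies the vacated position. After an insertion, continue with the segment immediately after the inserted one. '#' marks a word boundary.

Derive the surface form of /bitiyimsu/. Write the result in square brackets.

1 t-Assibilation: [bitiyimsu] → [bisiyimsu]
2 Intervocalic Voicing: no change — [bisiyimsu]
3 Syncope: [bisiyimsu] → [bsymsu]

[bsymsu]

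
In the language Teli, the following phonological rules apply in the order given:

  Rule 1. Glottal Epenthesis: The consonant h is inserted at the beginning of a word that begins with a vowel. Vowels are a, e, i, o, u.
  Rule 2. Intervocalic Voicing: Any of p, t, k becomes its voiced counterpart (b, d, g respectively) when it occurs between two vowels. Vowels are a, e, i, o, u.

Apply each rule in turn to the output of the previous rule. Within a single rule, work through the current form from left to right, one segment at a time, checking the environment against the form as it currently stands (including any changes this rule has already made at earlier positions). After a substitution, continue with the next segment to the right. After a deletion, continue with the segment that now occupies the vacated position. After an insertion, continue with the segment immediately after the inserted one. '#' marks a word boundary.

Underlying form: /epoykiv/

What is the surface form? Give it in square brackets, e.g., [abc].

[heboykiv]

Rule 1 Glottal Epenthesis: [epoykiv] → [hepoykiv]
Rule 2 Intervocalic Voicing: [hepoykiv] → [heboykiv]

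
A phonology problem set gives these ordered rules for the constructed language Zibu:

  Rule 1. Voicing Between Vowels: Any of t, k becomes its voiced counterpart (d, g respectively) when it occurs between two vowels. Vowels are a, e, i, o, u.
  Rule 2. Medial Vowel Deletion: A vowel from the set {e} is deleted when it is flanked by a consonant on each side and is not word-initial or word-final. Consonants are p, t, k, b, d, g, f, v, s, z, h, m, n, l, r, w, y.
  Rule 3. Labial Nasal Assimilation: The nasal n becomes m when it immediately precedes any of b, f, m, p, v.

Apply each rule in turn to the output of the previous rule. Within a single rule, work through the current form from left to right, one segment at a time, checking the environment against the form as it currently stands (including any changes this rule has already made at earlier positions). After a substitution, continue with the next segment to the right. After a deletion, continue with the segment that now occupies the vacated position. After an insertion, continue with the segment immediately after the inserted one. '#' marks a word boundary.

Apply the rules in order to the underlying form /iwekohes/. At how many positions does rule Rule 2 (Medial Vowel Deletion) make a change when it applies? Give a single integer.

2

Rule 1 Voicing Between Vowels: [iwekohes] → [iwegohes]
Rule 2 Medial Vowel Deletion: [iwegohes] → [iwgohs]
Rule 3 Labial Nasal Assimilation: no change — [iwgohs]
Rule Rule 2 changed 2 position(s).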